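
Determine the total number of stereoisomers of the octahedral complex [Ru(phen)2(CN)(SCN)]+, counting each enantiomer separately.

Each phen is bidentate and must span two cis positions.
Working through the distinct placements yields 2 geometric isomers: CN and SCN mutually trans; CN and SCN mutually cis (chiral).
One of these lacks any improper symmetry element and so occurs as an enantiomeric pair, giving 2 + 1 = 3 stereoisomers in total.

3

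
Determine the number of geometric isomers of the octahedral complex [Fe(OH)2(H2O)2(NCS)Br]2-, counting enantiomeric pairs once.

6

An octahedron has six vertices in three trans pairs; every non-trans pair is cis.
Working through the distinct placements yields 6 geometric isomers: OH trans, H2O cis; OH cis, H2O cis (3 arrangements, 2 chiral); OH trans, H2O trans; OH cis, H2O trans.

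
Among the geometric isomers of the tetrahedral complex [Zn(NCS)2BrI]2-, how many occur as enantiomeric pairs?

0

In a tetrahedral complex all four positions are equivalent and every pair of ligands is adjacent — there is no cis/trans distinction.
Only one geometric arrangement is possible.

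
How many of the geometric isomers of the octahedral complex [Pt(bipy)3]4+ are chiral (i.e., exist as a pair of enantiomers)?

An octahedron has six vertices in three trans pairs; every non-trans pair is cis.
Each bipy is bidentate and must span two cis positions.
Only one geometric arrangement is possible; it has no improper symmetry element, so it exists as a pair of enantiomers (2 stereoisomers).

1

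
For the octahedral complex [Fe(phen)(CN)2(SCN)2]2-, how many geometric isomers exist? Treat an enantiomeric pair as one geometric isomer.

An octahedron has six vertices in three trans pairs; every non-trans pair is cis.
Each phen is bidentate and must span two cis positions.
The distinct arrangements are (3 in all): CN trans, SCN cis; CN cis, SCN cis (chiral); CN cis, SCN trans.

3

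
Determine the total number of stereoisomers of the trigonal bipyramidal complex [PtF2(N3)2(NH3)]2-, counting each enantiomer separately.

6

A trigonal bipyramid has two axial and three equatorial sites, which are chemically inequivalent.
Systematic enumeration (placing each ligand type in turn and discarding arrangements equivalent by rotation or reflection) gives 5 geometric isomers.
One of these lacks any improper symmetry element and so occurs as an enantiomeric pair, giving 5 + 1 = 6 stereoisomers in total.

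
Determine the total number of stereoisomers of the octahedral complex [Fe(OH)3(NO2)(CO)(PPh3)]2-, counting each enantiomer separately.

5

An octahedron has six vertices in three trans pairs; every non-trans pair is cis.
There are 4 geometric isomers: OH mer (3 arrangements); OH fac (chiral).
One of these lacks any improper symmetry element and so occurs as an enantiomeric pair, giving 4 + 1 = 5 stereoisomers in total.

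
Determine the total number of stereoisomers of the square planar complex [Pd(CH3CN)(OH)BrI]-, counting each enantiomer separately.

3

A square has two trans pairs of vertices; adjacent vertices are cis.
There are 3 geometric isomers: (Br/I trans, CH3CN/OH trans); (Br/OH trans, CH3CN/I trans); (Br/CH3CN trans, I/OH trans).
Each arrangement has an internal mirror plane or centre of symmetry, so none is chiral.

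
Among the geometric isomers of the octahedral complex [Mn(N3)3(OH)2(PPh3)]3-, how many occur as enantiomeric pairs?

In an octahedral complex each vertex has one trans partner and four cis neighbours.
There are 3 geometric isomers: N3 mer, OH cis; N3 mer, OH trans; N3 fac, OH cis.
Each arrangement has an internal mirror plane or centre of symmetry, so none is chiral.

0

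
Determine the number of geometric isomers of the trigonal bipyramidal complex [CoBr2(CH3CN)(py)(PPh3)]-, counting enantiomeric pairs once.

7

A trigonal bipyramid has two axial and three equatorial sites, which are chemically inequivalent.
Placing the ligands in turn and identifying arrangements related by rotation or reflection leaves 7 distinct geometric isomers.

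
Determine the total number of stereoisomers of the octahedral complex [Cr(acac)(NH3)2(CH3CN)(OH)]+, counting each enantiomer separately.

An octahedron has six vertices in three trans pairs; every non-trans pair is cis.
Each acac is bidentate and must span two cis positions.
There are 4 geometric isomers: NH3 cis (3 arrangements, 2 chiral); NH3 trans.
Of these, 2 lack any improper symmetry element and so occur as enantiomeric pairs, giving 4 + 2 = 6 stereoisomers in total.

6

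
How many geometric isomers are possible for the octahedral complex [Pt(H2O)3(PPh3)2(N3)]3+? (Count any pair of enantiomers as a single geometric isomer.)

3

The six octahedral sites form three mutually perpendicular trans pairs.
Systematic placement gives 3 geometric isomers: H2O mer, PPh3 trans; H2O mer, PPh3 cis; H2O fac, PPh3 cis.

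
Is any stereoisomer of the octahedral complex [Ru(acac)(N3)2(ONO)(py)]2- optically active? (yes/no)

An octahedron has six vertices in three trans pairs; every non-trans pair is cis.
Each acac is bidentate and must span two cis positions.
Working through the distinct placements yields 4 geometric isomers: N3 trans; N3 cis (3 arrangements, 2 chiral).
Of these, 2 lack any improper symmetry element and so occur as enantiomeric pairs, giving 4 + 2 = 6 stereoisomers in total.

yes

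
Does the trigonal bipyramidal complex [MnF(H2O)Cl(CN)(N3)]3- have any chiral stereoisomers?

In a trigonal bipyramid the two axial positions differ from the three equatorial ones.
Exhaustive case analysis gives 10 geometric isomers.
Of these, 10 lack any improper symmetry element and so occur as enantiomeric pairs, giving 10 + 10 = 20 stereoisomers in total.

yes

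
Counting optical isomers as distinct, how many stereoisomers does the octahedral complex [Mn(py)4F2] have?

In an octahedral complex each vertex has one trans partner and four cis neighbours.
Systematic placement gives 2 geometric isomers: F trans; F cis.
Each arrangement has an internal mirror plane or centre of symmetry, so none is chiral.

2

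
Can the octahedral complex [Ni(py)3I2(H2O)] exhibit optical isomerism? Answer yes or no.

no

In an octahedral complex each vertex has one trans partner and four cis neighbours.
The distinct arrangements are (3 in all): py mer, I cis; py mer, I trans; py fac, I cis.
Each arrangement has an internal mirror plane or centre of symmetry, so none is chiral.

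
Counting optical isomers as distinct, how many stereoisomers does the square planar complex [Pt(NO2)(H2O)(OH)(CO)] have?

Working through the distinct placements yields 3 geometric isomers: (CO/NO2 trans, H2O/OH trans); (CO/OH trans, H2O/NO2 trans); (CO/H2O trans, NO2/OH trans).
Each arrangement has an internal mirror plane or centre of symmetry, so none is chiral.

3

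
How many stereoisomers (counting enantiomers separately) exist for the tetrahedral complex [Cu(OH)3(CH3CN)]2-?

1

In a tetrahedral complex all four positions are equivalent and every pair of ligands is adjacent — there is no cis/trans distinction.
Only one geometric arrangement is possible.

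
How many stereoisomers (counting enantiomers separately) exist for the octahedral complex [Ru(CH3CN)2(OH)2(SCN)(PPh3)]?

8

The six octahedral sites form three mutually perpendicular trans pairs.
The distinct arrangements are (6 in all): CH3CN trans, OH trans; CH3CN trans, OH cis; CH3CN cis, OH cis (3 arrangements, 2 chiral); CH3CN cis, OH trans.
Of these, 2 lack any improper symmetry element and so occur as enantiomeric pairs, giving 6 + 2 = 8 stereoisomers in total.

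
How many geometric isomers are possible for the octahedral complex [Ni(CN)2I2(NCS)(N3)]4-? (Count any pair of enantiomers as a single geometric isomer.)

Systematic placement gives 6 geometric isomers: CN trans, I trans; CN trans, I cis; CN cis, I cis (3 arrangements, 2 chiral); CN cis, I trans.

6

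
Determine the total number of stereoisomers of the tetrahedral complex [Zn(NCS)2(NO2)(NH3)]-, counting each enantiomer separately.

In a tetrahedral complex all four positions are equivalent and every pair of ligands is adjacent — there is no cis/trans distinction.
Only one geometric arrangement is possible.

1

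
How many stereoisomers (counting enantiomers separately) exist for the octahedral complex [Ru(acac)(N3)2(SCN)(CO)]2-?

In an octahedral complex each vertex has one trans partner and four cis neighbours.
Each acac is bidentate and must span two cis positions.
Working through the distinct placements yields 4 geometric isomers: N3 cis (3 arrangements, 2 chiral); N3 trans.
Of these, 2 lack any improper symmetry element and so occur as enantiomeric pairs, giving 4 + 2 = 6 stereoisomers in total.

6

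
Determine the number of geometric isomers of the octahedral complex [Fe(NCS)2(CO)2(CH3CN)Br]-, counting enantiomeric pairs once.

The six octahedral sites form three mutually perpendicular trans pairs.
There are 6 geometric isomers: NCS trans, CO trans; NCS cis, CO cis (3 arrangements, 2 chiral); NCS trans, CO cis; NCS cis, CO trans.

6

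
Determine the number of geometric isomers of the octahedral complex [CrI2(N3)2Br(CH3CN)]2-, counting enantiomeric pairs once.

6

Working through the distinct placements yields 6 geometric isomers: I trans, N3 trans; I cis, N3 cis (3 arrangements, 2 chiral); I cis, N3 trans; I trans, N3 cis.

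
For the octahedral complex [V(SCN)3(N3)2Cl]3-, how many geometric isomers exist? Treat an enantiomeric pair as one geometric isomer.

Working through the distinct placements yields 3 geometric isomers: SCN mer, N3 cis; SCN mer, N3 trans; SCN fac, N3 cis.

3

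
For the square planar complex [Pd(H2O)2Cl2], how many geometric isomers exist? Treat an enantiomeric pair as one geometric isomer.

2

In a square planar complex each vertex has one trans partner and two cis neighbours.
Working through the distinct placements yields 2 geometric isomers: H2O cis; H2O trans.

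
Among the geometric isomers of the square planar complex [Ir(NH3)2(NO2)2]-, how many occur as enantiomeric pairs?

0

A square has two trans pairs of vertices; adjacent vertices are cis.
Working through the distinct placements yields 2 geometric isomers: NH3 cis; NH3 trans.
Each arrangement has an internal mirror plane or centre of symmetry, so none is chiral.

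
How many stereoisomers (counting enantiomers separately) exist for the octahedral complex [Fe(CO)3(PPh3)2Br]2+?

In an octahedral complex each vertex has one trans partner and four cis neighbours.
Systematic placement gives 3 geometric isomers: CO mer, PPh3 trans; CO fac, PPh3 cis; CO mer, PPh3 cis.
Each arrangement has an internal mirror plane or centre of symmetry, so none is chiral.

3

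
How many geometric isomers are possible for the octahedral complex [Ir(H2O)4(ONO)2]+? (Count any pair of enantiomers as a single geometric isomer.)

In an octahedral complex each vertex has one trans partner and four cis neighbours.
There are 2 geometric isomers: ONO trans; ONO cis.

2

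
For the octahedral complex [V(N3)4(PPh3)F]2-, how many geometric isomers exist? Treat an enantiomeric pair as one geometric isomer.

2

The distinct arrangements are (2 in all): PPh3 and F mutually cis; PPh3 and F mutually trans.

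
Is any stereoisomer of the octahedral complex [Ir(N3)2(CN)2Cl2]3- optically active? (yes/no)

The six octahedral sites form three mutually perpendicular trans pairs.
The distinct arrangements are (5 in all): N3 trans, CN trans, Cl trans; N3 cis, CN trans, Cl cis; N3 trans, CN cis, Cl cis; N3 cis, CN cis, Cl cis (chiral); N3 cis, CN cis, Cl trans.
One of these lacks any improper symmetry element and so occurs as an enantiomeric pair, giving 5 + 1 = 6 stereoisomers in total.

yes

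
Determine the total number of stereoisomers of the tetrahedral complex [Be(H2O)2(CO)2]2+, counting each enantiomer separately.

Only one geometric arrangement is possible.

1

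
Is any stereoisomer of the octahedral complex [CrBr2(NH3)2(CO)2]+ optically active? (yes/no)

An octahedron has six vertices in three trans pairs; every non-trans pair is cis.
There are 5 geometric isomers: Br trans, NH3 trans, CO trans; Br trans, NH3 cis, CO cis; Br cis, NH3 trans, CO cis; Br cis, NH3 cis, CO cis (chiral); Br cis, NH3 cis, CO trans.
One of these lacks any improper symmetry element and so occurs as an enantiomeric pair, giving 5 + 1 = 6 stereoisomers in total.

yes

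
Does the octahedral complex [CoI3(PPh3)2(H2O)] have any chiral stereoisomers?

no

There are 3 geometric isomers: I mer, PPh3 trans; I fac, PPh3 cis; I mer, PPh3 cis.
Each arrangement has an internal mirror plane or centre of symmetry, so none is chiral.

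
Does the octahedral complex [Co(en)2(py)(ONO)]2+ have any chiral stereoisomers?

yes

In an octahedral complex each vertex has one trans partner and four cis neighbours.
Each en is bidentate and must span two cis positions.
Systematic placement gives 2 geometric isomers: py and ONO mutually cis (chiral); py and ONO mutually trans.
One of these lacks any improper symmetry element and so occurs as an enantiomeric pair, giving 2 + 1 = 3 stereoisomers in total.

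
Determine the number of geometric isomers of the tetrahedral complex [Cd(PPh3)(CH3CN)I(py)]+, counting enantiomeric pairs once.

1

All four vertices of a tetrahedron are equivalent and mutually adjacent, so cis/trans isomerism cannot arise.
Only one geometric arrangement is possible; it has no improper symmetry element, so it exists as a pair of enantiomers (2 stereoisomers).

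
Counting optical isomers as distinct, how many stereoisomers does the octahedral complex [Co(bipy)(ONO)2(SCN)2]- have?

4

Each bipy is bidentate and must span two cis positions.
There are 3 geometric isomers: ONO trans, SCN cis; ONO cis, SCN cis (chiral); ONO cis, SCN trans.
One of these lacks any improper symmetry element and so occurs as an enantiomeric pair, giving 3 + 1 = 4 stereoisomers in total.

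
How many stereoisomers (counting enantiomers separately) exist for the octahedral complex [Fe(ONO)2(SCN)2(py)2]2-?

6

In an octahedral complex each vertex has one trans partner and four cis neighbours.
Systematic placement gives 5 geometric isomers: ONO trans, SCN trans, py trans; ONO trans, SCN cis, py cis; ONO cis, SCN cis, py trans; ONO cis, SCN cis, py cis (chiral); ONO cis, SCN trans, py cis.
One of these lacks any improper symmetry element and so occurs as an enantiomeric pair, giving 5 + 1 = 6 stereoisomers in total.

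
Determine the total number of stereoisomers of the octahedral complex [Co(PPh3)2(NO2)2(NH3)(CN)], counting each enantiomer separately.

8

The distinct arrangements are (6 in all): PPh3 trans, NO2 trans; PPh3 cis, NO2 cis (3 arrangements, 2 chiral); PPh3 trans, NO2 cis; PPh3 cis, NO2 trans.
Of these, 2 lack any improper symmetry element and so occur as enantiomeric pairs, giving 6 + 2 = 8 stereoisomers in total.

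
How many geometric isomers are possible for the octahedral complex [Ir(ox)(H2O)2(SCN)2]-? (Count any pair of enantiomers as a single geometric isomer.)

3

Each ox is bidentate and must span two cis positions.
Working through the distinct placements yields 3 geometric isomers: H2O trans, SCN cis; H2O cis, SCN cis (chiral); H2O cis, SCN trans.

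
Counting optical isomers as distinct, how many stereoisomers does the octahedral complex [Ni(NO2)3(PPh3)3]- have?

2

An octahedron has six vertices in three trans pairs; every non-trans pair is cis.
The distinct arrangements are (2 in all): NO2 mer; NO2 fac.
Each arrangement has an internal mirror plane or centre of symmetry, so none is chiral.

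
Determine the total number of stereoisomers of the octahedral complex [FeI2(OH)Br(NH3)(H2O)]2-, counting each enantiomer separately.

An octahedron has six vertices in three trans pairs; every non-trans pair is cis.
Systematic enumeration (placing each ligand type in turn and discarding arrangements equivalent by rotation or reflection) gives 9 geometric isomers.
Of these, 6 lack any improper symmetry element and so occur as enantiomeric pairs, giving 9 + 6 = 15 stereoisomers in total.

15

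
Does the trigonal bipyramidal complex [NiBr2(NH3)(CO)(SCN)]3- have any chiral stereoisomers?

A trigonal bipyramid has two axial and three equatorial sites, which are chemically inequivalent.
Placing the ligands in turn and identifying arrangements related by rotation or reflection leaves 7 distinct geometric isomers.
Of these, 3 lack any improper symmetry element and so occur as enantiomeric pairs, giving 7 + 3 = 10 stereoisomers in total.

yes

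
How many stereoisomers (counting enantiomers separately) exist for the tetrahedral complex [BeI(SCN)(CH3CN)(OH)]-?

2

In a tetrahedral complex all four positions are equivalent and every pair of ligands is adjacent — there is no cis/trans distinction.
Only one geometric arrangement is possible; it has no improper symmetry element, so it exists as a pair of enantiomers (2 stereoisomers).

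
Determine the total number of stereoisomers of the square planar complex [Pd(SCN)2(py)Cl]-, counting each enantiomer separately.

2

In a square planar complex each vertex has one trans partner and two cis neighbours.
Systematic placement gives 2 geometric isomers: SCN cis; SCN trans.
Each arrangement has an internal mirror plane or centre of symmetry, so none is chiral.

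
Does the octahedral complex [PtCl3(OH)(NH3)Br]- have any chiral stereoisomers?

In an octahedral complex each vertex has one trans partner and four cis neighbours.
The distinct arrangements are (4 in all): Cl mer (3 arrangements); Cl fac (chiral).
One of these lacks any improper symmetry element and so occurs as an enantiomeric pair, giving 4 + 1 = 5 stereoisomers in total.

yes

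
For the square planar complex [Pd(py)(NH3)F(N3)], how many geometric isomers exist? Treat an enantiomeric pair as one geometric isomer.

A square has two trans pairs of vertices; adjacent vertices are cis.
There are 3 geometric isomers: (F/NH3 trans, N3/py trans); (F/py trans, N3/NH3 trans); (F/N3 trans, NH3/py trans).

3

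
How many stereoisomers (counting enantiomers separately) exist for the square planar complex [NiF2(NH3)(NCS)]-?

2

A square has two trans pairs of vertices; adjacent vertices are cis.
Systematic placement gives 2 geometric isomers: F cis; F trans.
Each arrangement has an internal mirror plane or centre of symmetry, so none is chiral.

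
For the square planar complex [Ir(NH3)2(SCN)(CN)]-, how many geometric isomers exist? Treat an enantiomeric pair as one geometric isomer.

Working through the distinct placements yields 2 geometric isomers: NH3 cis; NH3 trans.

2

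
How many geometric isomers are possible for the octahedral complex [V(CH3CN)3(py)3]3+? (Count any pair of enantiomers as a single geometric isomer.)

In an octahedral complex each vertex has one trans partner and four cis neighbours.
Working through the distinct placements yields 2 geometric isomers: CH3CN mer; CH3CN fac.

2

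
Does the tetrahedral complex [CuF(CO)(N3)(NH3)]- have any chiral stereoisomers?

In a tetrahedral complex all four positions are equivalent and every pair of ligands is adjacent — there is no cis/trans distinction.
Only one geometric arrangement is possible; it has no improper symmetry element, so it exists as a pair of enantiomers (2 stereoisomers).

yes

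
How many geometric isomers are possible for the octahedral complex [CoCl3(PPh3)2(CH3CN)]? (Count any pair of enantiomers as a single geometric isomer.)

3

There are 3 geometric isomers: Cl mer, PPh3 trans; Cl fac, PPh3 cis; Cl mer, PPh3 cis.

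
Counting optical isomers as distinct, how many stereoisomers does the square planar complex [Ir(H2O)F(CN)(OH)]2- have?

3

A square has two trans pairs of vertices; adjacent vertices are cis.
Working through the distinct placements yields 3 geometric isomers: (CN/H2O trans, F/OH trans); (CN/OH trans, F/H2O trans); (CN/F trans, H2O/OH trans).
Each arrangement has an internal mirror plane or centre of symmetry, so none is chiral.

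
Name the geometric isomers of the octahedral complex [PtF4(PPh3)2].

An octahedron has six vertices in three trans pairs; every non-trans pair is cis.
The distinct arrangements are (2 in all): PPh3 trans; PPh3 cis.

cis and trans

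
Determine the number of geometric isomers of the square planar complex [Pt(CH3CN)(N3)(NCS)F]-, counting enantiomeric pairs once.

In a square planar complex each vertex has one trans partner and two cis neighbours.
The distinct arrangements are (3 in all): (CH3CN/N3 trans, F/NCS trans); (CH3CN/NCS trans, F/N3 trans); (CH3CN/F trans, N3/NCS trans).

3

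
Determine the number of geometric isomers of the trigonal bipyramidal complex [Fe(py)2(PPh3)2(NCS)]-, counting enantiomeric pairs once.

Systematic enumeration (placing each ligand type in turn and discarding arrangements equivalent by rotation or reflection) gives 5 geometric isomers.

5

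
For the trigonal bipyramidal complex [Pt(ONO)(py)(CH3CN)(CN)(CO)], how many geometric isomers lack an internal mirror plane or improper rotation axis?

A trigonal bipyramid has two axial and three equatorial sites, which are chemically inequivalent.
Exhaustive case analysis gives 10 geometric isomers.
Of these, 10 lack any improper symmetry element and so occur as enantiomeric pairs, giving 10 + 10 = 20 stereoisomers in total.

10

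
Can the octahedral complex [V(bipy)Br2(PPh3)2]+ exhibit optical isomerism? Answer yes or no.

yes

An octahedron has six vertices in three trans pairs; every non-trans pair is cis.
Each bipy is bidentate and must span two cis positions.
Systematic placement gives 3 geometric isomers: Br trans, PPh3 cis; Br cis, PPh3 cis (chiral); Br cis, PPh3 trans.
One of these lacks any improper symmetry element and so occurs as an enantiomeric pair, giving 3 + 1 = 4 stereoisomers in total.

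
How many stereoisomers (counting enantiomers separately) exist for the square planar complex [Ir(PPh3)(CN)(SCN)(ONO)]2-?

3

Working through the distinct placements yields 3 geometric isomers: (CN/PPh3 trans, ONO/SCN trans); (CN/SCN trans, ONO/PPh3 trans); (CN/ONO trans, PPh3/SCN trans).
Each arrangement has an internal mirror plane or centre of symmetry, so none is chiral.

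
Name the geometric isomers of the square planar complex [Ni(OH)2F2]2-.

A square has two trans pairs of vertices; adjacent vertices are cis.
The distinct arrangements are (2 in all): OH cis; OH trans.

cis and trans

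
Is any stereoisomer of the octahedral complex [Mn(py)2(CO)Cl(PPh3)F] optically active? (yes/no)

The six octahedral sites form three mutually perpendicular trans pairs.
Exhaustive case analysis gives 9 geometric isomers.
Of these, 6 lack any improper symmetry element and so occur as enantiomeric pairs, giving 9 + 6 = 15 stereoisomers in total.

yes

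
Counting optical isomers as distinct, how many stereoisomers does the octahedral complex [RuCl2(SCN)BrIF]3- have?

15

The six octahedral sites form three mutually perpendicular trans pairs.
Exhaustive case analysis gives 9 geometric isomers.
Of these, 6 lack any improper symmetry element and so occur as enantiomeric pairs, giving 9 + 6 = 15 stereoisomers in total.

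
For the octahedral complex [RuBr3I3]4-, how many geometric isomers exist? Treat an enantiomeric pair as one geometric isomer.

The distinct arrangements are (2 in all): Br mer; Br fac.

2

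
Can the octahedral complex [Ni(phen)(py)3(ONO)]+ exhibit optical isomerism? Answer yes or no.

no

The six octahedral sites form three mutually perpendicular trans pairs.
Each phen is bidentate and must span two cis positions.
There are 2 geometric isomers: py mer; py fac.
Each arrangement has an internal mirror plane or centre of symmetry, so none is chiral.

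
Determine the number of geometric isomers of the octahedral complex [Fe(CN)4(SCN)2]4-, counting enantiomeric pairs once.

2

In an octahedral complex each vertex has one trans partner and four cis neighbours.
Systematic placement gives 2 geometric isomers: SCN trans; SCN cis.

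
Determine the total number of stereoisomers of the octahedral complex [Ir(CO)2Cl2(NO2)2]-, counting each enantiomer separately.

In an octahedral complex each vertex has one trans partner and four cis neighbours.
Systematic placement gives 5 geometric isomers: CO trans, Cl trans, NO2 trans; CO trans, Cl cis, NO2 cis; CO cis, Cl cis, NO2 trans; CO cis, Cl cis, NO2 cis (chiral); CO cis, Cl trans, NO2 cis.
One of these lacks any improper symmetry element and so occurs as an enantiomeric pair, giving 5 + 1 = 6 stereoisomers in total.

6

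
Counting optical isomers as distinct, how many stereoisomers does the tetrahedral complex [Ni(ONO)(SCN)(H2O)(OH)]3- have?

2

In a tetrahedral complex all four positions are equivalent and every pair of ligands is adjacent — there is no cis/trans distinction.
Only one geometric arrangement is possible; it has no improper symmetry element, so it exists as a pair of enantiomers (2 stereoisomers).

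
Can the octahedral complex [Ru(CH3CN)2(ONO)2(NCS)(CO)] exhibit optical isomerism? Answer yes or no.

yes

Working through the distinct placements yields 6 geometric isomers: CH3CN trans, ONO trans; CH3CN trans, ONO cis; CH3CN cis, ONO trans; CH3CN cis, ONO cis (3 arrangements, 2 chiral).
Of these, 2 lack any improper symmetry element and so occur as enantiomeric pairs, giving 6 + 2 = 8 stereoisomers in total.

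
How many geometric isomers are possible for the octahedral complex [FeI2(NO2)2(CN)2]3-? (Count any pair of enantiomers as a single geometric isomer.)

5

In an octahedral complex each vertex has one trans partner and four cis neighbours.
There are 5 geometric isomers: I trans, NO2 trans, CN trans; I cis, NO2 cis, CN trans; I cis, NO2 trans, CN cis; I cis, NO2 cis, CN cis (chiral); I trans, NO2 cis, CN cis.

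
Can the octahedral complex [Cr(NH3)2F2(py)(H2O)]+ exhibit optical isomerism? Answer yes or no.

There are 6 geometric isomers: NH3 cis, F trans; NH3 trans, F trans; NH3 cis, F cis (3 arrangements, 2 chiral); NH3 trans, F cis.
Of these, 2 lack any improper symmetry element and so occur as enantiomeric pairs, giving 6 + 2 = 8 stereoisomers in total.

yes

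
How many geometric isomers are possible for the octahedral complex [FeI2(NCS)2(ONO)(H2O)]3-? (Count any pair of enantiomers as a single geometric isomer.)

The six octahedral sites form three mutually perpendicular trans pairs.
Systematic placement gives 6 geometric isomers: I cis, NCS cis (3 arrangements, 2 chiral); I cis, NCS trans; I trans, NCS cis; I trans, NCS trans.

6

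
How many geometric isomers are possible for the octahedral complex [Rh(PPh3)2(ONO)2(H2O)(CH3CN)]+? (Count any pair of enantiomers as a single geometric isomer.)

The six octahedral sites form three mutually perpendicular trans pairs.
Systematic placement gives 6 geometric isomers: PPh3 trans, ONO trans; PPh3 cis, ONO cis (3 arrangements, 2 chiral); PPh3 trans, ONO cis; PPh3 cis, ONO trans.

6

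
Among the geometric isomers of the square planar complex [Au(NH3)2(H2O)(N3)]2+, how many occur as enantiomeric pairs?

The distinct arrangements are (2 in all): NH3 cis; NH3 trans.
Each arrangement has an internal mirror plane or centre of symmetry, so none is chiral.

0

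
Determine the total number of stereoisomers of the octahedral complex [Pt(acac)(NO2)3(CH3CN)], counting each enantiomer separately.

2

The six octahedral sites form three mutually perpendicular trans pairs.
Each acac is bidentate and must span two cis positions.
Working through the distinct placements yields 2 geometric isomers: NO2 fac; NO2 mer.
Each arrangement has an internal mirror plane or centre of symmetry, so none is chiral.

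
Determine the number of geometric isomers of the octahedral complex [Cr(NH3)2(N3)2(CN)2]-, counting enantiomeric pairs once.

5

In an octahedral complex each vertex has one trans partner and four cis neighbours.
There are 5 geometric isomers: NH3 trans, N3 trans, CN trans; NH3 cis, N3 cis, CN trans; NH3 trans, N3 cis, CN cis; NH3 cis, N3 cis, CN cis (chiral); NH3 cis, N3 trans, CN cis.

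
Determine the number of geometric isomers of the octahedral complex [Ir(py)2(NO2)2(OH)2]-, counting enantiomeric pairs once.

The distinct arrangements are (5 in all): py trans, NO2 trans, OH trans; py cis, NO2 trans, OH cis; py trans, NO2 cis, OH cis; py cis, NO2 cis, OH cis (chiral); py cis, NO2 cis, OH trans.

5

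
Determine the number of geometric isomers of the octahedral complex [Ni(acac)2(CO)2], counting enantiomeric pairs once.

2

The six octahedral sites form three mutually perpendicular trans pairs.
Each acac is bidentate and must span two cis positions.
Systematic placement gives 2 geometric isomers: CO trans; CO cis (chiral).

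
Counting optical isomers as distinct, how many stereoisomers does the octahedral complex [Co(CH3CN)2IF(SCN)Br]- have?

15

An octahedron has six vertices in three trans pairs; every non-trans pair is cis.
Exhaustive case analysis gives 9 geometric isomers.
Of these, 6 lack any improper symmetry element and so occur as enantiomeric pairs, giving 9 + 6 = 15 stereoisomers in total.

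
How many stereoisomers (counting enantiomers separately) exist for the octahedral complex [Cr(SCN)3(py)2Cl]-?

The distinct arrangements are (3 in all): SCN mer, py trans; SCN fac, py cis; SCN mer, py cis.
Each arrangement has an internal mirror plane or centre of symmetry, so none is chiral.

3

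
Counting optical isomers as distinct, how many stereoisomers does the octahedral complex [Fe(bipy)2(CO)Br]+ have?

Each bipy is bidentate and must span two cis positions.
Working through the distinct placements yields 2 geometric isomers: CO and Br mutually trans; CO and Br mutually cis (chiral).
One of these lacks any improper symmetry element and so occurs as an enantiomeric pair, giving 2 + 1 = 3 stereoisomers in total.

3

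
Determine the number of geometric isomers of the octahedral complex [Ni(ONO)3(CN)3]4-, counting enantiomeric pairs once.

2

An octahedron has six vertices in three trans pairs; every non-trans pair is cis.
Systematic placement gives 2 geometric isomers: ONO mer; ONO fac.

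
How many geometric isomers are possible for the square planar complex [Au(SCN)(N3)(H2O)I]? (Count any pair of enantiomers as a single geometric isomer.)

A square has two trans pairs of vertices; adjacent vertices are cis.
The distinct arrangements are (3 in all): (H2O/N3 trans, I/SCN trans); (H2O/SCN trans, I/N3 trans); (H2O/I trans, N3/SCN trans).

3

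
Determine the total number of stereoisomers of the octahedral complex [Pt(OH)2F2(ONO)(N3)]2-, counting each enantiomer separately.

8

There are 6 geometric isomers: OH cis, F trans; OH trans, F trans; OH cis, F cis (3 arrangements, 2 chiral); OH trans, F cis.
Of these, 2 lack any improper symmetry element and so occur as enantiomeric pairs, giving 6 + 2 = 8 stereoisomers in total.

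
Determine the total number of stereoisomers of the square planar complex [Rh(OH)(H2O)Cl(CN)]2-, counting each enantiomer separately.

3

In a square planar complex each vertex has one trans partner and two cis neighbours.
The distinct arrangements are (3 in all): (CN/H2O trans, Cl/OH trans); (CN/OH trans, Cl/H2O trans); (CN/Cl trans, H2O/OH trans).
Each arrangement has an internal mirror plane or centre of symmetry, so none is chiral.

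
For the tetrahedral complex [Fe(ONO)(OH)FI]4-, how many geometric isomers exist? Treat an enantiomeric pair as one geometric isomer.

1

Only one geometric arrangement is possible; it has no improper symmetry element, so it exists as a pair of enantiomers (2 stereoisomers).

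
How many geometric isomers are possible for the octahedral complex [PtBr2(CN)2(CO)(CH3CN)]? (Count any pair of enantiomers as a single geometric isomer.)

6

Working through the distinct placements yields 6 geometric isomers: Br trans, CN cis; Br trans, CN trans; Br cis, CN cis (3 arrangements, 2 chiral); Br cis, CN trans.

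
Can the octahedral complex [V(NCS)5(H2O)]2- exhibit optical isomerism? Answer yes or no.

no

An octahedron has six vertices in three trans pairs; every non-trans pair is cis.
Only one geometric arrangement is possible.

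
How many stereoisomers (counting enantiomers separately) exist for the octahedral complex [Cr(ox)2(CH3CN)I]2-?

3

An octahedron has six vertices in three trans pairs; every non-trans pair is cis.
Each ox is bidentate and must span two cis positions.
The distinct arrangements are (2 in all): CH3CN and I mutually trans; CH3CN and I mutually cis (chiral).
One of these lacks any improper symmetry element and so occurs as an enantiomeric pair, giving 2 + 1 = 3 stereoisomers in total.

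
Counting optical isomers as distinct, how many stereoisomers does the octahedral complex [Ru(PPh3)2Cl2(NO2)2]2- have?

The six octahedral sites form three mutually perpendicular trans pairs.
Systematic placement gives 5 geometric isomers: PPh3 trans, Cl trans, NO2 trans; PPh3 cis, Cl trans, NO2 cis; PPh3 trans, Cl cis, NO2 cis; PPh3 cis, Cl cis, NO2 cis (chiral); PPh3 cis, Cl cis, NO2 trans.
One of these lacks any improper symmetry element and so occurs as an enantiomeric pair, giving 5 + 1 = 6 stereoisomers in total.

6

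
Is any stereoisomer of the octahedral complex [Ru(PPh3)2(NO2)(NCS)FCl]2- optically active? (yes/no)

yes

An octahedron has six vertices in three trans pairs; every non-trans pair is cis.
Systematic enumeration (placing each ligand type in turn and discarding arrangements equivalent by rotation or reflection) gives 9 geometric isomers.
Of these, 6 lack any improper symmetry element and so occur as enantiomeric pairs, giving 9 + 6 = 15 stereoisomers in total.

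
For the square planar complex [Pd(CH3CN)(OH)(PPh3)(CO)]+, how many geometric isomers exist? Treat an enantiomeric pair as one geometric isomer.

In a square planar complex each vertex has one trans partner and two cis neighbours.
Working through the distinct placements yields 3 geometric isomers: (CH3CN/OH trans, CO/PPh3 trans); (CH3CN/PPh3 trans, CO/OH trans); (CH3CN/CO trans, OH/PPh3 trans).

3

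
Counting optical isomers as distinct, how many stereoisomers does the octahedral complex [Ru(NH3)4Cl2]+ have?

2

In an octahedral complex each vertex has one trans partner and four cis neighbours.
There are 2 geometric isomers: Cl trans; Cl cis.
Each arrangement has an internal mirror plane or centre of symmetry, so none is chiral.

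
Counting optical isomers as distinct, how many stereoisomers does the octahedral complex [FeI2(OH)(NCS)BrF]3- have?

15

In an octahedral complex each vertex has one trans partner and four cis neighbours.
Systematic enumeration (placing each ligand type in turn and discarding arrangements equivalent by rotation or reflection) gives 9 geometric isomers.
Of these, 6 lack any improper symmetry element and so occur as enantiomeric pairs, giving 9 + 6 = 15 stereoisomers in total.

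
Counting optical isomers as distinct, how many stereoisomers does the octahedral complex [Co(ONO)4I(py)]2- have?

2

An octahedron has six vertices in three trans pairs; every non-trans pair is cis.
There are 2 geometric isomers: I and py mutually cis; I and py mutually trans.
Each arrangement has an internal mirror plane or centre of symmetry, so none is chiral.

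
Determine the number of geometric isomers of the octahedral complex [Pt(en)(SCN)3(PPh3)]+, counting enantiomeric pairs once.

2

An octahedron has six vertices in three trans pairs; every non-trans pair is cis.
Each en is bidentate and must span two cis positions.
Working through the distinct placements yields 2 geometric isomers: SCN fac; SCN mer.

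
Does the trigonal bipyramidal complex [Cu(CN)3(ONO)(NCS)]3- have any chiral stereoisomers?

There are 4 geometric isomers: ONO equatorial, NCS equatorial; ONO equatorial, NCS axial; ONO axial, NCS equatorial; ONO axial, NCS axial.
Each arrangement has an internal mirror plane or centre of symmetry, so none is chiral.

no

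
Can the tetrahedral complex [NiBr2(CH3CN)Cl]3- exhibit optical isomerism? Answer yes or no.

no

Only one geometric arrangement is possible.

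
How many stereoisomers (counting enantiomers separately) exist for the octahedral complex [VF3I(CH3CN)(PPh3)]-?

5

Systematic placement gives 4 geometric isomers: F mer (3 arrangements); F fac (chiral).
One of these lacks any improper symmetry element and so occurs as an enantiomeric pair, giving 4 + 1 = 5 stereoisomers in total.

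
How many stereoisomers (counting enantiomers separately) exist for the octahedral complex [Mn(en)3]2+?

2

An octahedron has six vertices in three trans pairs; every non-trans pair is cis.
Each en is bidentate and must span two cis positions.
Only one geometric arrangement is possible; it has no improper symmetry element, so it exists as a pair of enantiomers (2 stereoisomers).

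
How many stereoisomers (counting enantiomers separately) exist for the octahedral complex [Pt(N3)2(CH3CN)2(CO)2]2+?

6

The six octahedral sites form three mutually perpendicular trans pairs.
The distinct arrangements are (5 in all): N3 trans, CH3CN trans, CO trans; N3 cis, CH3CN trans, CO cis; N3 trans, CH3CN cis, CO cis; N3 cis, CH3CN cis, CO cis (chiral); N3 cis, CH3CN cis, CO trans.
One of these lacks any improper symmetry element and so occurs as an enantiomeric pair, giving 5 + 1 = 6 stereoisomers in total.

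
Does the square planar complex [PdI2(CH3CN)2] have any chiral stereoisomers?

no

In a square planar complex each vertex has one trans partner and two cis neighbours.
Systematic placement gives 2 geometric isomers: I cis; I trans.
Each arrangement has an internal mirror plane or centre of symmetry, so none is chiral.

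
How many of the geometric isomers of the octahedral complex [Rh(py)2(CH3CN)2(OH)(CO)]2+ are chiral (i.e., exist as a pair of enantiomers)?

The six octahedral sites form three mutually perpendicular trans pairs.
There are 6 geometric isomers: py trans, CH3CN trans; py cis, CH3CN trans; py trans, CH3CN cis; py cis, CH3CN cis (3 arrangements, 2 chiral).
Of these, 2 lack any improper symmetry element and so occur as enantiomeric pairs, giving 6 + 2 = 8 stereoisomers in total.

2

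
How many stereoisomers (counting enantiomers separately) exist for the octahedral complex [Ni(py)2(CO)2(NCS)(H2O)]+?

8

The six octahedral sites form three mutually perpendicular trans pairs.
Working through the distinct placements yields 6 geometric isomers: py trans, CO trans; py cis, CO trans; py trans, CO cis; py cis, CO cis (3 arrangements, 2 chiral).
Of these, 2 lack any improper symmetry element and so occur as enantiomeric pairs, giving 6 + 2 = 8 stereoisomers in total.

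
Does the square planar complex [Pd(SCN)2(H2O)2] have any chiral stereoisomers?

In a square planar complex each vertex has one trans partner and two cis neighbours.
Systematic placement gives 2 geometric isomers: SCN cis; SCN trans.
Each arrangement has an internal mirror plane or centre of symmetry, so none is chiral.

no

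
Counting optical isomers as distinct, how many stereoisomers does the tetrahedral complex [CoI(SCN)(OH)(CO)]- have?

2

Only one geometric arrangement is possible; it has no improper symmetry element, so it exists as a pair of enantiomers (2 stereoisomers).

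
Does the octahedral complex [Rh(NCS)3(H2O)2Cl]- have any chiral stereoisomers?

In an octahedral complex each vertex has one trans partner and four cis neighbours.
Systematic placement gives 3 geometric isomers: NCS mer, H2O cis; NCS mer, H2O trans; NCS fac, H2O cis.
Each arrangement has an internal mirror plane or centre of symmetry, so none is chiral.

no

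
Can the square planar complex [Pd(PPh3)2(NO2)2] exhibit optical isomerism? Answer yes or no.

no

The distinct arrangements are (2 in all): PPh3 cis; PPh3 trans.
Each arrangement has an internal mirror plane or centre of symmetry, so none is chiral.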